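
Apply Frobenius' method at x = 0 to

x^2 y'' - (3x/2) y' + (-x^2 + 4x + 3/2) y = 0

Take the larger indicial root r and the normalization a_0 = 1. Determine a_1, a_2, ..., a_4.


Write in Frobenius form y'' + (p(x)/x) y' + (q(x)/x^2) y = 0:
  p(x) = -3/2,  q(x) = -x^2 + 4x + 3/2.
Indicial equation: r(r-1) + (-3/2) r + (3/2) = 0 -> roots r_1 = 3/2, r_2 = 1.
Take r = r_1 = 3/2. Let y(x) = x^r sum_{n>=0} a_n x^n with a_0 = 1.
Substitute y = x^r sum a_n x^n and match x^{r+n}. The recurrence is
  D(n) a_n + 4 a_{n-1} - 1 a_{n-2} = 0,  where D(n) = (r+n)(r+n-1) + (-3/2)(r+n) + (3/2).
  a_n = [-4 a_{n-1} + 1 a_{n-2}] / D(n).
Since the indicial polynomial factors as (r - r_1)(r - r_2), D(n) = (r_1 + n - r_1)(r_1 + n - r_2) = n(n + 1/2).
Evaluating step by step (a_0 = 1):
  n = 1: D(1) = 1(1 + 1/2) = 3/2; numerator = -4(1) = -4; a_1 = (-4)/(3/2) = -8/3
  n = 2: D(2) = 2(2 + 1/2) = 5; numerator = -4(-8/3) + 1(1) = 35/3; a_2 = (35/3)/(5) = 7/3
  n = 3: D(3) = 3(3 + 1/2) = 21/2; numerator = -4(7/3) + 1(-8/3) = -12; a_3 = (-12)/(21/2) = -8/7
  n = 4: D(4) = 4(4 + 1/2) = 18; numerator = -4(-8/7) + 1(7/3) = 145/21; a_4 = (145/21)/(18) = 145/378

r = 3/2; a_0 = 1; a_1 = -8/3; a_2 = 7/3; a_3 = -8/7; a_4 = 145/378


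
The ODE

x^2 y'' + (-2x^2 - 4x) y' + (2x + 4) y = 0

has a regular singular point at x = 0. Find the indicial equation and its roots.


Divide by x^2 to reach normal form y'' + P_1(x) y' + P_2(x) y = 0 with P_1(x) = -2 - 4/x and P_2(x) = 2/x + 4/x^2.
x = 0 is a singular point because the y'-coefficient -2 - 4/x has a pole at x = 0 and the y-coefficient 2/x + 4/x^2 has a pole at x = 0.
It is a regular singular point because x P_1(x) = p(x) = -2x - 4 and x^2 P_2(x) = q(x) = 2x + 4 are polynomials, hence analytic at x = 0.
p(0) = -4,  q(0) = 4.
Indicial equation: r(r-1) + p(0) r + q(0) = 0, i.e. r^2 + (p(0) - 1) r + q(0) = 0, i.e. r^2 - 5 r + 4 = 0.
Discriminant: (-5)^2 - 4(4) = 9, so r = (5 ± 3)/2.
Solving: r_1 = 4, r_2 = 1.

indicial: r^2 - 5 r + 4 = 0; roots r_1 = 4, r_2 = 1


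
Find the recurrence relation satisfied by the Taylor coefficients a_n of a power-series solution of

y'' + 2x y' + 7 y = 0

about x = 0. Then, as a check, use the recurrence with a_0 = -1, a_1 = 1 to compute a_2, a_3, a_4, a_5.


Substitute y = sum_n a_n x^n.
y''(x) has coefficient (n+2)(n+1) a_{n+2} at x^n;
2 x y'(x) has coefficient 2 n a_n at x^n (shift);
7 y(x) has coefficient 7 a_n at x^n.
Matching x^n: (n+2)(n+1) a_{n+2} + (2n + 7) a_n = 0.
Thus a_{n+2} = (-2n - 7) / ((n+1)(n+2)) * a_n.

Check with a_0 = -1, a_1 = 1 (apply the recurrence for n = 0, 1, 2, 3): a_0 = -1, a_1 = 1, a_2 = 7/2, a_3 = -3/2, a_4 = -77/24, a_5 = 39/40.

a_(n+2) = (-2n - 7) / ((n+1)(n+2)) * a_n; check: a_0 = -1, a_1 = 1, a_2 = 7/2, a_3 = -3/2, a_4 = -77/24, a_5 = 39/40


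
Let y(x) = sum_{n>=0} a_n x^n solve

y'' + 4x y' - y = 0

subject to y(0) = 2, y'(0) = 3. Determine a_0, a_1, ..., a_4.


Ansatz: y(x) = sum_{n>=0} a_n x^n, so y'(x) = sum_{n>=1} n a_n x^(n-1) and y''(x) = sum_{n>=2} n(n-1) a_n x^(n-2).
Substitute into P(x) y'' + Q(x) y' + R(x) y = 0 with P(x) = 1, Q(x) = 4x, R(x) = -1, and match powers of x.
Initial conditions: a_0 = 2, a_1 = 3.
Setting the coefficient of each power of x to zero and solving order by order (substituting the coefficients already found):
  x^0: 2 a_2 - a_0 = 0  ->  2 a_2 = a_0 = 2  ->  a_2 = 1
  x^1: 6 a_3 + 3 a_1 = 0  ->  6 a_3 = -3 a_1 = -9  ->  a_3 = -3/2
  x^2: 12 a_4 + 7 a_2 = 0  ->  12 a_4 = -7 a_2 = -7  ->  a_4 = -7/12
Truncated series: y(x) = 2 + 3 x + x^2 - (3/2) x^3 - (7/12) x^4 + O(x^5).

a_0 = 2; a_1 = 3; a_2 = 1; a_3 = -3/2; a_4 = -7/12


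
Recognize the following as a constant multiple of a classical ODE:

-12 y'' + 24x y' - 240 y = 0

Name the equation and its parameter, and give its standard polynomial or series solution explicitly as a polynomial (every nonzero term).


All three coefficients share the factor -12; dividing through by -12 gives  y'' - 2x y' + 20 y = 0.
This matches the Hermite equation y'' - 2x y' + 2n y = 0 with 2n = 20, so n = 10; the polynomial solution is H_10(x).
With y = sum_k a_k x^k, matching x^k gives (k+2)(k+1) a_{k+2} = 2(k - n) a_k = 2(k - 10) a_k. The right side vanishes at k = 10, so the series with the parity of 10 terminates at degree 10.
Standard normalization: leading coefficient of H_n is 2^n, so a_10 = 2^10 = 1024. Work downward with a_k = (k+1)(k+2) a_{k+2} / (2(k - n)):
  a_8 = (9)(10)(1024) / (2(8 - 10)) = 92160/(-4) = -23040
  a_6 = (7)(8)(-23040) / (2(6 - 10)) = -1290240/(-8) = 161280
  a_4 = (5)(6)(161280) / (2(4 - 10)) = 4838400/(-12) = -403200
  a_2 = (3)(4)(-403200) / (2(2 - 10)) = -4838400/(-16) = 302400
  a_0 = (1)(2)(302400) / (2(0 - 10)) = 604800/(-20) = -30240
Hence H_10(x) = 1024 x^10 - 23040 x^8 + 161280 x^6 - 403200 x^4 + 302400 x^2 - 30240.

H_10(x); series = 1024 x^10 - 23040 x^8 + 161280 x^6 - 403200 x^4 + 302400 x^2 - 30240


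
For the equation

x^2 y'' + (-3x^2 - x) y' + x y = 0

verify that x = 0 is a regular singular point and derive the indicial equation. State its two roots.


Divide by x^2 to reach normal form y'' + P_1(x) y' + P_2(x) y = 0 with P_1(x) = -3 - 1/x and P_2(x) = 1/x.
x = 0 is a singular point because the y'-coefficient -3 - 1/x has a pole at x = 0 and the y-coefficient 1/x has a pole at x = 0.
It is a regular singular point because x P_1(x) = p(x) = -3x - 1 and x^2 P_2(x) = q(x) = x are polynomials, hence analytic at x = 0.
p(0) = -1,  q(0) = 0.
Indicial equation: r(r-1) + p(0) r + q(0) = 0, i.e. r^2 + (p(0) - 1) r + q(0) = 0, i.e. r^2 - 2 r = 0.
Discriminant: (-2)^2 - 4(0) = 4, so r = (2 ± 2)/2.
Solving: r_1 = 2, r_2 = 0.

indicial: r^2 - 2 r = 0; roots r_1 = 2, r_2 = 0


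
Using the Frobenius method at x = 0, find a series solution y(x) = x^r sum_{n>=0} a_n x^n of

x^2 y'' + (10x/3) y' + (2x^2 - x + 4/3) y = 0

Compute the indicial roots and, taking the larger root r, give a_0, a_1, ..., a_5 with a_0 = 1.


Write in Frobenius form y'' + (p(x)/x) y' + (q(x)/x^2) y = 0:
  p(x) = 10/3,  q(x) = 2x^2 - x + 4/3.
Indicial equation: r(r-1) + (10/3) r + (4/3) = 0 -> roots r_1 = -1, r_2 = -4/3.
Take r = r_1 = -1. Let y(x) = x^r sum_{n>=0} a_n x^n with a_0 = 1.
Substitute y = x^r sum a_n x^n and match x^{r+n}. The recurrence is
  D(n) a_n - 1 a_{n-1} + 2 a_{n-2} = 0,  where D(n) = (r+n)(r+n-1) + (10/3)(r+n) + (4/3).
  a_n = [1 a_{n-1} - 2 a_{n-2}] / D(n).
Since the indicial polynomial factors as (r - r_1)(r - r_2), D(n) = (r_1 + n - r_1)(r_1 + n - r_2) = n(n + 1/3).
Evaluating step by step (a_0 = 1):
  n = 1: D(1) = 1(1 + 1/3) = 4/3; numerator = 1(1) = 1; a_1 = (1)/(4/3) = 3/4
  n = 2: D(2) = 2(2 + 1/3) = 14/3; numerator = 1(3/4) - 2(1) = -5/4; a_2 = (-5/4)/(14/3) = -15/56
  n = 3: D(3) = 3(3 + 1/3) = 10; numerator = 1(-15/56) - 2(3/4) = -99/56; a_3 = (-99/56)/(10) = -99/560
  n = 4: D(4) = 4(4 + 1/3) = 52/3; numerator = 1(-99/560) - 2(-15/56) = 201/560; a_4 = (201/560)/(52/3) = 603/29120
  n = 5: D(5) = 5(5 + 1/3) = 80/3; numerator = 1(603/29120) - 2(-99/560) = 1557/4160; a_5 = (1557/4160)/(80/3) = 4671/332800

r = -1; a_0 = 1; a_1 = 3/4; a_2 = -15/56; a_3 = -99/560; a_4 = 603/29120; a_5 = 4671/332800


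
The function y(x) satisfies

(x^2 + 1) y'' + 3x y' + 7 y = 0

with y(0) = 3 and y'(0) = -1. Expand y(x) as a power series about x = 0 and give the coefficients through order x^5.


Ansatz: y(x) = sum_{n>=0} a_n x^n, so y'(x) = sum_{n>=1} n a_n x^(n-1) and y''(x) = sum_{n>=2} n(n-1) a_n x^(n-2).
Substitute into P(x) y'' + Q(x) y' + R(x) y = 0 with P(x) = x^2 + 1, Q(x) = 3x, R(x) = 7, and match powers of x.
Initial conditions: a_0 = 3, a_1 = -1.
Setting the coefficient of each power of x to zero and solving order by order (substituting the coefficients already found):
  x^0: 2 a_2 + 7 a_0 = 0  ->  2 a_2 = -7 a_0 = -21  ->  a_2 = -21/2
  x^1: 6 a_3 + 10 a_1 = 0  ->  6 a_3 = -10 a_1 = 10  ->  a_3 = 5/3
  x^2: 12 a_4 + 15 a_2 = 0  ->  12 a_4 = -15 a_2 = 315/2  ->  a_4 = 105/8
  x^3: 20 a_5 + 22 a_3 = 0  ->  20 a_5 = -22 a_3 = -110/3  ->  a_5 = -11/6
Truncated series: y(x) = 3 - x - (21/2) x^2 + (5/3) x^3 + (105/8) x^4 - (11/6) x^5 + O(x^6).

a_0 = 3; a_1 = -1; a_2 = -21/2; a_3 = 5/3; a_4 = 105/8; a_5 = -11/6


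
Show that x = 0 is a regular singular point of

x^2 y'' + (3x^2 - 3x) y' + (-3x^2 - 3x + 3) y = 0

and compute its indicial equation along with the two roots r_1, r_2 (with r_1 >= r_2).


Divide by x^2 to reach normal form y'' + P_1(x) y' + P_2(x) y = 0 with P_1(x) = 3 - 3/x and P_2(x) = -3 - 3/x + 3/x^2.
x = 0 is a singular point because the y'-coefficient 3 - 3/x has a pole at x = 0 and the y-coefficient -3 - 3/x + 3/x^2 has a pole at x = 0.
It is a regular singular point because x P_1(x) = p(x) = 3x - 3 and x^2 P_2(x) = q(x) = -3x^2 - 3x + 3 are polynomials, hence analytic at x = 0.
p(0) = -3,  q(0) = 3.
Indicial equation: r(r-1) + p(0) r + q(0) = 0, i.e. r^2 + (p(0) - 1) r + q(0) = 0, i.e. r^2 - 4 r + 3 = 0.
Discriminant: (-4)^2 - 4(3) = 4, so r = (4 ± 2)/2.
Solving: r_1 = 3, r_2 = 1.

indicial: r^2 - 4 r + 3 = 0; roots r_1 = 3, r_2 = 1


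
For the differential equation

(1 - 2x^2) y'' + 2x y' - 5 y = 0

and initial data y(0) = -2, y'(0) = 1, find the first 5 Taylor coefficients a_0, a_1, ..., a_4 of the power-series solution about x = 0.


Ansatz: y(x) = sum_{n>=0} a_n x^n, so y'(x) = sum_{n>=1} n a_n x^(n-1) and y''(x) = sum_{n>=2} n(n-1) a_n x^(n-2).
Substitute into P(x) y'' + Q(x) y' + R(x) y = 0 with P(x) = 1 - 2x^2, Q(x) = 2x, R(x) = -5, and match powers of x.
Initial conditions: a_0 = -2, a_1 = 1.
Setting the coefficient of each power of x to zero and solving order by order (substituting the coefficients already found):
  x^0: 2 a_2 - 5 a_0 = 0  ->  2 a_2 = 5 a_0 = -10  ->  a_2 = -5
  x^1: 6 a_3 - 3 a_1 = 0  ->  6 a_3 = 3 a_1 = 3  ->  a_3 = 1/2
  x^2: 12 a_4 - 5 a_2 = 0  ->  12 a_4 = 5 a_2 = -25  ->  a_4 = -25/12
Truncated series: y(x) = -2 + x - 5 x^2 + (1/2) x^3 - (25/12) x^4 + O(x^5).

a_0 = -2; a_1 = 1; a_2 = -5; a_3 = 1/2; a_4 = -25/12


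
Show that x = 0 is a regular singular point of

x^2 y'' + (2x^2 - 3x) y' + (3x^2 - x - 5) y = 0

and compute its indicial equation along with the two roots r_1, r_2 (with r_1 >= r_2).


Divide by x^2 to reach normal form y'' + P_1(x) y' + P_2(x) y = 0 with P_1(x) = 2 - 3/x and P_2(x) = 3 - 1/x - 5/x^2.
x = 0 is a singular point because the y'-coefficient 2 - 3/x has a pole at x = 0 and the y-coefficient 3 - 1/x - 5/x^2 has a pole at x = 0.
It is a regular singular point because x P_1(x) = p(x) = 2x - 3 and x^2 P_2(x) = q(x) = 3x^2 - x - 5 are polynomials, hence analytic at x = 0.
p(0) = -3,  q(0) = -5.
Indicial equation: r(r-1) + p(0) r + q(0) = 0, i.e. r^2 + (p(0) - 1) r + q(0) = 0, i.e. r^2 - 4 r - 5 = 0.
Discriminant: (-4)^2 - 4(-5) = 36, so r = (4 ± 6)/2.
Solving: r_1 = 5, r_2 = -1.

indicial: r^2 - 4 r - 5 = 0; roots r_1 = 5, r_2 = -1


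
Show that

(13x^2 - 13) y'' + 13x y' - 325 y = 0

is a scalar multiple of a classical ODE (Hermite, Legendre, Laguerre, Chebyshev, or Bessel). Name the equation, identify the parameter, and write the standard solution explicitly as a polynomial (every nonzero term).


All three coefficients share the factor -13; dividing through by -13 gives  (1 - x^2) y'' - x y' + 25 y = 0.
This matches the Chebyshev equation (1 - x^2) y'' - x y' + n^2 y = 0 (note the -x y' term, not -2x y') with n^2 = 25, so n = 5; the polynomial solution is T_5(x).
With y = sum_k a_k x^k, matching x^k gives (k+2)(k+1) a_{k+2} = (k^2 - n^2) a_k = (k - 5)(k + 5) a_k. The right side vanishes at k = 5, so the series with the parity of 5 terminates at degree 5.
Standard normalization: leading coefficient of T_n is 2^(n-1), so a_5 = 2^4 = 16. Work downward with a_k = (k+1)(k+2) a_{k+2} / ((k - 5)(k + 5)):
  a_3 = (4)(5)(16) / ((3 - 5)(3 + 5)) = 320/(-16) = -20
  a_1 = (2)(3)(-20) / ((1 - 5)(1 + 5)) = -120/(-24) = 5
Hence T_5(x) = 16 x^5 - 20 x^3 + 5 x.

T_5(x); series = 16 x^5 - 20 x^3 + 5 x


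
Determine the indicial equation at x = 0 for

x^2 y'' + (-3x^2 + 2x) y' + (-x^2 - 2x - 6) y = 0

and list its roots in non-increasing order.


Divide by x^2 to reach normal form y'' + P_1(x) y' + P_2(x) y = 0 with P_1(x) = -3 + 2/x and P_2(x) = -1 - 2/x - 6/x^2.
x = 0 is a singular point because the y'-coefficient -3 + 2/x has a pole at x = 0 and the y-coefficient -1 - 2/x - 6/x^2 has a pole at x = 0.
It is a regular singular point because x P_1(x) = p(x) = 2 - 3x and x^2 P_2(x) = q(x) = -x^2 - 2x - 6 are polynomials, hence analytic at x = 0.
p(0) = 2,  q(0) = -6.
Indicial equation: r(r-1) + p(0) r + q(0) = 0, i.e. r^2 + (p(0) - 1) r + q(0) = 0, i.e. r^2 + 1 r - 6 = 0.
Discriminant: (1)^2 - 4(-6) = 25, so r = (-1 ± 5)/2.
Solving: r_1 = 2, r_2 = -3.

indicial: r^2 + 1 r - 6 = 0; roots r_1 = 2, r_2 = -3


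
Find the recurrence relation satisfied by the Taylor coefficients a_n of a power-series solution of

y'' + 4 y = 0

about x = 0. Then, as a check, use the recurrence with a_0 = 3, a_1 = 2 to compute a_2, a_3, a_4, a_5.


Substitute y = sum_n a_n x^n into y'' + (const) y = 0.
y''(x) = sum_{n>=0} (n+2)(n+1) a_{n+2} x^n.
The ODE becomes sum_n [(n+2)(n+1) a_{n+2} + 4 a_n] x^n = 0.
Setting each coefficient to zero gives the recurrence:
  (n+2)(n+1) a_{n+2} + 4 a_n = 0,
  a_{n+2} = -4 / ((n+1)(n+2)) a_n.

Check with a_0 = 3, a_1 = 2 (apply the recurrence for n = 0, 1, 2, 3): a_0 = 3, a_1 = 2, a_2 = -6, a_3 = -4/3, a_4 = 2, a_5 = 4/15.

a_{n+2} = -4/((n+1)(n+2)) * a_n; check: a_0 = 3, a_1 = 2, a_2 = -6, a_3 = -4/3, a_4 = 2, a_5 = 4/15


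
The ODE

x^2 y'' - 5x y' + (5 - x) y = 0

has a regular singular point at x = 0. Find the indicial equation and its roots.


Divide by x^2 to reach normal form y'' + P_1(x) y' + P_2(x) y = 0 with P_1(x) = -5/x and P_2(x) = -1/x + 5/x^2.
x = 0 is a singular point because the y'-coefficient -5/x has a pole at x = 0 and the y-coefficient -1/x + 5/x^2 has a pole at x = 0.
It is a regular singular point because x P_1(x) = p(x) = -5 and x^2 P_2(x) = q(x) = 5 - x are polynomials, hence analytic at x = 0.
p(0) = -5,  q(0) = 5.
Indicial equation: r(r-1) + p(0) r + q(0) = 0, i.e. r^2 + (p(0) - 1) r + q(0) = 0, i.e. r^2 - 6 r + 5 = 0.
Discriminant: (-6)^2 - 4(5) = 16, so r = (6 ± 4)/2.
Solving: r_1 = 5, r_2 = 1.

indicial: r^2 - 6 r + 5 = 0; roots r_1 = 5, r_2 = 1


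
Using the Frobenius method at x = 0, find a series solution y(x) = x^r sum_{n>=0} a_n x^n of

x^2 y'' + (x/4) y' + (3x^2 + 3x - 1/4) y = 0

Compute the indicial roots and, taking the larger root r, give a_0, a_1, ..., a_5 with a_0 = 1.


Write in Frobenius form y'' + (p(x)/x) y' + (q(x)/x^2) y = 0:
  p(x) = 1/4,  q(x) = 3x^2 + 3x - 1/4.
Indicial equation: r(r-1) + (1/4) r + (-1/4) = 0 -> roots r_1 = 1, r_2 = -1/4.
Take r = r_1 = 1. Let y(x) = x^r sum_{n>=0} a_n x^n with a_0 = 1.
Substitute y = x^r sum a_n x^n and match x^{r+n}. The recurrence is
  D(n) a_n + 3 a_{n-1} + 3 a_{n-2} = 0,  where D(n) = (r+n)(r+n-1) + (1/4)(r+n) + (-1/4).
  a_n = [-3 a_{n-1} - 3 a_{n-2}] / D(n).
Since the indicial polynomial factors as (r - r_1)(r - r_2), D(n) = (r_1 + n - r_1)(r_1 + n - r_2) = n(n + 5/4).
Evaluating step by step (a_0 = 1):
  n = 1: D(1) = 1(1 + 5/4) = 9/4; numerator = -3(1) = -3; a_1 = (-3)/(9/4) = -4/3
  n = 2: D(2) = 2(2 + 5/4) = 13/2; numerator = -3(-4/3) - 3(1) = 1; a_2 = (1)/(13/2) = 2/13
  n = 3: D(3) = 3(3 + 5/4) = 51/4; numerator = -3(2/13) - 3(-4/3) = 46/13; a_3 = (46/13)/(51/4) = 184/663
  n = 4: D(4) = 4(4 + 5/4) = 21; numerator = -3(184/663) - 3(2/13) = -22/17; a_4 = (-22/17)/(21) = -22/357
  n = 5: D(5) = 5(5 + 5/4) = 125/4; numerator = -3(-22/357) - 3(184/663) = -1002/1547; a_5 = (-1002/1547)/(125/4) = -4008/193375

r = 1; a_0 = 1; a_1 = -4/3; a_2 = 2/13; a_3 = 184/663; a_4 = -22/357; a_5 = -4008/193375


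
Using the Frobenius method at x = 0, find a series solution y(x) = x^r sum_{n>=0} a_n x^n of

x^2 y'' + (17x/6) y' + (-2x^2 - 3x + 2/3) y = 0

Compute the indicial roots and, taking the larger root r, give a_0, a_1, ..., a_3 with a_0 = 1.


Write in Frobenius form y'' + (p(x)/x) y' + (q(x)/x^2) y = 0:
  p(x) = 17/6,  q(x) = -2x^2 - 3x + 2/3.
Indicial equation: r(r-1) + (17/6) r + (2/3) = 0 -> roots r_1 = -1/2, r_2 = -4/3.
Take r = r_1 = -1/2. Let y(x) = x^r sum_{n>=0} a_n x^n with a_0 = 1.
Substitute y = x^r sum a_n x^n and match x^{r+n}. The recurrence is
  D(n) a_n - 3 a_{n-1} - 2 a_{n-2} = 0,  where D(n) = (r+n)(r+n-1) + (17/6)(r+n) + (2/3).
  a_n = [3 a_{n-1} + 2 a_{n-2}] / D(n).
Since the indicial polynomial factors as (r - r_1)(r - r_2), D(n) = (r_1 + n - r_1)(r_1 + n - r_2) = n(n + 5/6).
Evaluating step by step (a_0 = 1):
  n = 1: D(1) = 1(1 + 5/6) = 11/6; numerator = 3(1) = 3; a_1 = (3)/(11/6) = 18/11
  n = 2: D(2) = 2(2 + 5/6) = 17/3; numerator = 3(18/11) + 2(1) = 76/11; a_2 = (76/11)/(17/3) = 228/187
  n = 3: D(3) = 3(3 + 5/6) = 23/2; numerator = 3(228/187) + 2(18/11) = 1296/187; a_3 = (1296/187)/(23/2) = 2592/4301

r = -1/2; a_0 = 1; a_1 = 18/11; a_2 = 228/187; a_3 = 2592/4301


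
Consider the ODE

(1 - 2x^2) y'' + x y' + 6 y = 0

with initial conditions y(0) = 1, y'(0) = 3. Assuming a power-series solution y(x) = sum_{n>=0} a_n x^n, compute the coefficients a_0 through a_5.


Ansatz: y(x) = sum_{n>=0} a_n x^n, so y'(x) = sum_{n>=1} n a_n x^(n-1) and y''(x) = sum_{n>=2} n(n-1) a_n x^(n-2).
Substitute into P(x) y'' + Q(x) y' + R(x) y = 0 with P(x) = 1 - 2x^2, Q(x) = x, R(x) = 6, and match powers of x.
Initial conditions: a_0 = 1, a_1 = 3.
Setting the coefficient of each power of x to zero and solving order by order (substituting the coefficients already found):
  x^0: 2 a_2 + 6 a_0 = 0  ->  2 a_2 = -6 a_0 = -6  ->  a_2 = -3
  x^1: 6 a_3 + 7 a_1 = 0  ->  6 a_3 = -7 a_1 = -21  ->  a_3 = -7/2
  x^2: 12 a_4 + 4 a_2 = 0  ->  12 a_4 = -4 a_2 = 12  ->  a_4 = 1
  x^3: 20 a_5 - 3 a_3 = 0  ->  20 a_5 = 3 a_3 = -21/2  ->  a_5 = -21/40
Truncated series: y(x) = 1 + 3 x - 3 x^2 - (7/2) x^3 + x^4 - (21/40) x^5 + O(x^6).

a_0 = 1; a_1 = 3; a_2 = -3; a_3 = -7/2; a_4 = 1; a_5 = -21/40


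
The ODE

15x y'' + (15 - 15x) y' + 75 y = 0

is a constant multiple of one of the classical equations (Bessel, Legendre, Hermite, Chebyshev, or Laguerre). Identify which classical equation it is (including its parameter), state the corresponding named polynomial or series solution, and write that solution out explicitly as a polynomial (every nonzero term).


All three coefficients share the factor 15; dividing through by 15 gives  x y'' + (1 - x) y' + 5 y = 0.
This matches the Laguerre equation x y'' + (1 - x) y' + n y = 0 with n = 5; the polynomial solution is L_5(x).
With y = sum_k a_k x^k, matching x^k gives (k+1)k a_{k+1} + (k+1) a_{k+1} - k a_k + n a_k = 0, i.e. (k+1)^2 a_{k+1} = (k - n) a_k = (k - 5) a_k. The right side vanishes at k = 5, so the series terminates at degree 5.
Standard normalization L_n(0) = 1 gives a_0 = 1. Work upward with a_{k+1} = (k - 5) a_k / (k+1)^2:
  a_1 = (0 - 5)(1) / 1^2 = -5/1 = -5
  a_2 = (1 - 5)(-5) / 2^2 = 20/4 = 5
  a_3 = (2 - 5)(5) / 3^2 = -15/9 = -5/3
  a_4 = (3 - 5)(-5/3) / 4^2 = (10/3)/16 = 5/24
  a_5 = (4 - 5)(5/24) / 5^2 = (-5/24)/25 = -1/120
Hence L_5(x) = -x^5/120 + 5 x^4/24 - 5 x^3/3 + 5 x^2 - 5 x + 1.

L_5(x); series = -x^5/120 + 5 x^4/24 - 5 x^3/3 + 5 x^2 - 5 x + 1


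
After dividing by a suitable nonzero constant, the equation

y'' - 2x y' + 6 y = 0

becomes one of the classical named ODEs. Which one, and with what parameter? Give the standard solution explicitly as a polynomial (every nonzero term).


The equation is already in a standard form:  y'' - 2x y' + 6 y = 0.
This matches the Hermite equation y'' - 2x y' + 2n y = 0 with 2n = 6, so n = 3; the polynomial solution is H_3(x).
With y = sum_k a_k x^k, matching x^k gives (k+2)(k+1) a_{k+2} = 2(k - n) a_k = 2(k - 3) a_k. The right side vanishes at k = 3, so the series with the parity of 3 terminates at degree 3.
Standard normalization: leading coefficient of H_n is 2^n, so a_3 = 2^3 = 8. Work downward with a_k = (k+1)(k+2) a_{k+2} / (2(k - n)):
  a_1 = (2)(3)(8) / (2(1 - 3)) = 48/(-4) = -12
Hence H_3(x) = 8 x^3 - 12 x.

H_3(x); series = 8 x^3 - 12 x


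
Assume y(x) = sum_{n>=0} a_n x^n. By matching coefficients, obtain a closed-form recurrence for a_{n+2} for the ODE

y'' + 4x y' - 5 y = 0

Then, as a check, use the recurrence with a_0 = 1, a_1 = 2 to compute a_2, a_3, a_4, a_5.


Substitute y = sum_n a_n x^n.
y''(x) has coefficient (n+2)(n+1) a_{n+2} at x^n;
4 x y'(x) has coefficient 4 n a_n at x^n (shift);
-5 y(x) has coefficient -5 a_n at x^n.
Matching x^n: (n+2)(n+1) a_{n+2} + (4n - 5) a_n = 0.
Thus a_{n+2} = (-4n + 5) / ((n+1)(n+2)) * a_n.

Check with a_0 = 1, a_1 = 2 (apply the recurrence for n = 0, 1, 2, 3): a_0 = 1, a_1 = 2, a_2 = 5/2, a_3 = 1/3, a_4 = -5/8, a_5 = -7/60.

a_(n+2) = (-4n + 5) / ((n+1)(n+2)) * a_n; check: a_0 = 1, a_1 = 2, a_2 = 5/2, a_3 = 1/3, a_4 = -5/8, a_5 = -7/60


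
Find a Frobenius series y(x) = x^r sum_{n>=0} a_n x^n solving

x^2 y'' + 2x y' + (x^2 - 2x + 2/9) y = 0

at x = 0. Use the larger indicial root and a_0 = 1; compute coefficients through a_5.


Write in Frobenius form y'' + (p(x)/x) y' + (q(x)/x^2) y = 0:
  p(x) = 2,  q(x) = x^2 - 2x + 2/9.
Indicial equation: r(r-1) + (2) r + (2/9) = 0 -> roots r_1 = -1/3, r_2 = -2/3.
Take r = r_1 = -1/3. Let y(x) = x^r sum_{n>=0} a_n x^n with a_0 = 1.
Substitute y = x^r sum a_n x^n and match x^{r+n}. The recurrence is
  D(n) a_n - 2 a_{n-1} + 1 a_{n-2} = 0,  where D(n) = (r+n)(r+n-1) + (2)(r+n) + (2/9).
  a_n = [2 a_{n-1} - 1 a_{n-2}] / D(n).
Since the indicial polynomial factors as (r - r_1)(r - r_2), D(n) = (r_1 + n - r_1)(r_1 + n - r_2) = n(n + 1/3).
Evaluating step by step (a_0 = 1):
  n = 1: D(1) = 1(1 + 1/3) = 4/3; numerator = 2(1) = 2; a_1 = (2)/(4/3) = 3/2
  n = 2: D(2) = 2(2 + 1/3) = 14/3; numerator = 2(3/2) - 1(1) = 2; a_2 = (2)/(14/3) = 3/7
  n = 3: D(3) = 3(3 + 1/3) = 10; numerator = 2(3/7) - 1(3/2) = -9/14; a_3 = (-9/14)/(10) = -9/140
  n = 4: D(4) = 4(4 + 1/3) = 52/3; numerator = 2(-9/140) - 1(3/7) = -39/70; a_4 = (-39/70)/(52/3) = -9/280
  n = 5: D(5) = 5(5 + 1/3) = 80/3; numerator = 2(-9/280) - 1(-9/140) = 0; a_5 = (0)/(80/3) = 0

r = -1/3; a_0 = 1; a_1 = 3/2; a_2 = 3/7; a_3 = -9/140; a_4 = -9/280; a_5 = 0


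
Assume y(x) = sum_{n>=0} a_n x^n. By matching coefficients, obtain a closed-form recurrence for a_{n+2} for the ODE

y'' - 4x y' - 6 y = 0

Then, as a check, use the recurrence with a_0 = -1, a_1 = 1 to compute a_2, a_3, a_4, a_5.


Substitute y = sum_n a_n x^n.
y''(x) has coefficient (n+2)(n+1) a_{n+2} at x^n;
-4 x y'(x) has coefficient -4 n a_n at x^n (shift);
-6 y(x) has coefficient -6 a_n at x^n.
Matching x^n: (n+2)(n+1) a_{n+2} + (-4n - 6) a_n = 0.
Thus a_{n+2} = (4n + 6) / ((n+1)(n+2)) * a_n.

Check with a_0 = -1, a_1 = 1 (apply the recurrence for n = 0, 1, 2, 3): a_0 = -1, a_1 = 1, a_2 = -3, a_3 = 5/3, a_4 = -7/2, a_5 = 3/2.

a_(n+2) = (4n + 6) / ((n+1)(n+2)) * a_n; check: a_0 = -1, a_1 = 1, a_2 = -3, a_3 = 5/3, a_4 = -7/2, a_5 = 3/2


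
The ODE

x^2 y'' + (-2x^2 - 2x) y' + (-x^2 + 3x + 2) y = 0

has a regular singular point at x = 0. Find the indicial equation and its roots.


Divide by x^2 to reach normal form y'' + P_1(x) y' + P_2(x) y = 0 with P_1(x) = -2 - 2/x and P_2(x) = -1 + 3/x + 2/x^2.
x = 0 is a singular point because the y'-coefficient -2 - 2/x has a pole at x = 0 and the y-coefficient -1 + 3/x + 2/x^2 has a pole at x = 0.
It is a regular singular point because x P_1(x) = p(x) = -2x - 2 and x^2 P_2(x) = q(x) = -x^2 + 3x + 2 are polynomials, hence analytic at x = 0.
p(0) = -2,  q(0) = 2.
Indicial equation: r(r-1) + p(0) r + q(0) = 0, i.e. r^2 + (p(0) - 1) r + q(0) = 0, i.e. r^2 - 3 r + 2 = 0.
Discriminant: (-3)^2 - 4(2) = 1, so r = (3 ± 1)/2.
Solving: r_1 = 2, r_2 = 1.

indicial: r^2 - 3 r + 2 = 0; roots r_1 = 2, r_2 = 1


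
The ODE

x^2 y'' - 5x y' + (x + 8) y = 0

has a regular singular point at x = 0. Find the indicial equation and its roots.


Divide by x^2 to reach normal form y'' + P_1(x) y' + P_2(x) y = 0 with P_1(x) = -5/x and P_2(x) = 1/x + 8/x^2.
x = 0 is a singular point because the y'-coefficient -5/x has a pole at x = 0 and the y-coefficient 1/x + 8/x^2 has a pole at x = 0.
It is a regular singular point because x P_1(x) = p(x) = -5 and x^2 P_2(x) = q(x) = x + 8 are polynomials, hence analytic at x = 0.
p(0) = -5,  q(0) = 8.
Indicial equation: r(r-1) + p(0) r + q(0) = 0, i.e. r^2 + (p(0) - 1) r + q(0) = 0, i.e. r^2 - 6 r + 8 = 0.
Discriminant: (-6)^2 - 4(8) = 4, so r = (6 ± 2)/2.
Solving: r_1 = 4, r_2 = 2.

indicial: r^2 - 6 r + 8 = 0; roots r_1 = 4, r_2 = 2


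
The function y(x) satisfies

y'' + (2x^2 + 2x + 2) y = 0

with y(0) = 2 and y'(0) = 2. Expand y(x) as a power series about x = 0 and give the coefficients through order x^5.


Ansatz: y(x) = sum_{n>=0} a_n x^n, so y'(x) = sum_{n>=1} n a_n x^(n-1) and y''(x) = sum_{n>=2} n(n-1) a_n x^(n-2).
Substitute into P(x) y'' + Q(x) y' + R(x) y = 0 with P(x) = 1, Q(x) = 0, R(x) = 2x^2 + 2x + 2, and match powers of x.
Initial conditions: a_0 = 2, a_1 = 2.
Setting the coefficient of each power of x to zero and solving order by order (substituting the coefficients already found):
  x^0: 2 a_2 + 2 a_0 = 0  ->  2 a_2 = -2 a_0 = -4  ->  a_2 = -2
  x^1: 6 a_3 + 2 a_1 + 2 a_0 = 0  ->  6 a_3 = -2 a_1 - 2 a_0 = -8  ->  a_3 = -4/3
  x^2: 12 a_4 + 2 a_2 + 2 a_1 + 2 a_0 = 0  ->  12 a_4 = -2 a_2 - 2 a_1 - 2 a_0 = -4  ->  a_4 = -1/3
  x^3: 20 a_5 + 2 a_3 + 2 a_2 + 2 a_1 = 0  ->  20 a_5 = -2 a_3 - 2 a_2 - 2 a_1 = 8/3  ->  a_5 = 2/15
Truncated series: y(x) = 2 + 2 x - 2 x^2 - (4/3) x^3 - (1/3) x^4 + (2/15) x^5 + O(x^6).

a_0 = 2; a_1 = 2; a_2 = -2; a_3 = -4/3; a_4 = -1/3; a_5 = 2/15


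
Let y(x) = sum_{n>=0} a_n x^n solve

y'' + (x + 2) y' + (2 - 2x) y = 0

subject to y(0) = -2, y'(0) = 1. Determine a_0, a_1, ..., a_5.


Ansatz: y(x) = sum_{n>=0} a_n x^n, so y'(x) = sum_{n>=1} n a_n x^(n-1) and y''(x) = sum_{n>=2} n(n-1) a_n x^(n-2).
Substitute into P(x) y'' + Q(x) y' + R(x) y = 0 with P(x) = 1, Q(x) = x + 2, R(x) = 2 - 2x, and match powers of x.
Initial conditions: a_0 = -2, a_1 = 1.
Setting the coefficient of each power of x to zero and solving order by order (substituting the coefficients already found):
  x^0: 2 a_2 + 2 a_1 + 2 a_0 = 0  ->  2 a_2 = -2 a_1 - 2 a_0 = 2  ->  a_2 = 1
  x^1: 6 a_3 + 4 a_2 + 3 a_1 - 2 a_0 = 0  ->  6 a_3 = -4 a_2 - 3 a_1 + 2 a_0 = -11  ->  a_3 = -11/6
  x^2: 12 a_4 + 6 a_3 + 4 a_2 - 2 a_1 = 0  ->  12 a_4 = -6 a_3 - 4 a_2 + 2 a_1 = 9  ->  a_4 = 3/4
  x^3: 20 a_5 + 8 a_4 + 5 a_3 - 2 a_2 = 0  ->  20 a_5 = -8 a_4 - 5 a_3 + 2 a_2 = 31/6  ->  a_5 = 31/120
Truncated series: y(x) = -2 + x + x^2 - (11/6) x^3 + (3/4) x^4 + (31/120) x^5 + O(x^6).

a_0 = -2; a_1 = 1; a_2 = 1; a_3 = -11/6; a_4 = 3/4; a_5 = 31/120


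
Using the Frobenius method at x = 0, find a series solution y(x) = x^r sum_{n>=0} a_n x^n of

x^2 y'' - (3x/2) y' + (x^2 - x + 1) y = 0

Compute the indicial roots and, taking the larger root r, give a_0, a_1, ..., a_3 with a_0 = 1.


Write in Frobenius form y'' + (p(x)/x) y' + (q(x)/x^2) y = 0:
  p(x) = -3/2,  q(x) = x^2 - x + 1.
Indicial equation: r(r-1) + (-3/2) r + (1) = 0 -> roots r_1 = 2, r_2 = 1/2.
Take r = r_1 = 2. Let y(x) = x^r sum_{n>=0} a_n x^n with a_0 = 1.
Substitute y = x^r sum a_n x^n and match x^{r+n}. The recurrence is
  D(n) a_n - 1 a_{n-1} + 1 a_{n-2} = 0,  where D(n) = (r+n)(r+n-1) + (-3/2)(r+n) + (1).
  a_n = [1 a_{n-1} - 1 a_{n-2}] / D(n).
Since the indicial polynomial factors as (r - r_1)(r - r_2), D(n) = (r_1 + n - r_1)(r_1 + n - r_2) = n(n + 3/2).
Evaluating step by step (a_0 = 1):
  n = 1: D(1) = 1(1 + 3/2) = 5/2; numerator = 1(1) = 1; a_1 = (1)/(5/2) = 2/5
  n = 2: D(2) = 2(2 + 3/2) = 7; numerator = 1(2/5) - 1(1) = -3/5; a_2 = (-3/5)/(7) = -3/35
  n = 3: D(3) = 3(3 + 3/2) = 27/2; numerator = 1(-3/35) - 1(2/5) = -17/35; a_3 = (-17/35)/(27/2) = -34/945

r = 2; a_0 = 1; a_1 = 2/5; a_2 = -3/35; a_3 = -34/945


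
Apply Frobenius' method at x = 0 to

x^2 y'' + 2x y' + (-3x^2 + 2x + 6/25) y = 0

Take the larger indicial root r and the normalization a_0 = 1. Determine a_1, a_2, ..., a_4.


Write in Frobenius form y'' + (p(x)/x) y' + (q(x)/x^2) y = 0:
  p(x) = 2,  q(x) = -3x^2 + 2x + 6/25.
Indicial equation: r(r-1) + (2) r + (6/25) = 0 -> roots r_1 = -2/5, r_2 = -3/5.
Take r = r_1 = -2/5. Let y(x) = x^r sum_{n>=0} a_n x^n with a_0 = 1.
Substitute y = x^r sum a_n x^n and match x^{r+n}. The recurrence is
  D(n) a_n + 2 a_{n-1} - 3 a_{n-2} = 0,  where D(n) = (r+n)(r+n-1) + (2)(r+n) + (6/25).
  a_n = [-2 a_{n-1} + 3 a_{n-2}] / D(n).
Since the indicial polynomial factors as (r - r_1)(r - r_2), D(n) = (r_1 + n - r_1)(r_1 + n - r_2) = n(n + 1/5).
Evaluating step by step (a_0 = 1):
  n = 1: D(1) = 1(1 + 1/5) = 6/5; numerator = -2(1) = -2; a_1 = (-2)/(6/5) = -5/3
  n = 2: D(2) = 2(2 + 1/5) = 22/5; numerator = -2(-5/3) + 3(1) = 19/3; a_2 = (19/3)/(22/5) = 95/66
  n = 3: D(3) = 3(3 + 1/5) = 48/5; numerator = -2(95/66) + 3(-5/3) = -260/33; a_3 = (-260/33)/(48/5) = -325/396
  n = 4: D(4) = 4(4 + 1/5) = 84/5; numerator = -2(-325/396) + 3(95/66) = 590/99; a_4 = (590/99)/(84/5) = 1475/4158

r = -2/5; a_0 = 1; a_1 = -5/3; a_2 = 95/66; a_3 = -325/396; a_4 = 1475/4158


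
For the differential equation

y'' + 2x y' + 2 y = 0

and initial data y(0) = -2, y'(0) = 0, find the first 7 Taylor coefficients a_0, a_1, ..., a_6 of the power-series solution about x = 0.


Ansatz: y(x) = sum_{n>=0} a_n x^n, so y'(x) = sum_{n>=1} n a_n x^(n-1) and y''(x) = sum_{n>=2} n(n-1) a_n x^(n-2).
Substitute into P(x) y'' + Q(x) y' + R(x) y = 0 with P(x) = 1, Q(x) = 2x, R(x) = 2, and match powers of x.
Initial conditions: a_0 = -2, a_1 = 0.
Setting the coefficient of each power of x to zero and solving order by order (substituting the coefficients already found):
  x^0: 2 a_2 + 2 a_0 = 0  ->  2 a_2 = -2 a_0 = 4  ->  a_2 = 2
  x^1: 6 a_3 + 4 a_1 = 0  ->  6 a_3 = -4 a_1 = 0  ->  a_3 = 0
  x^2: 12 a_4 + 6 a_2 = 0  ->  12 a_4 = -6 a_2 = -12  ->  a_4 = -1
  x^3: 20 a_5 + 8 a_3 = 0  ->  20 a_5 = -8 a_3 = 0  ->  a_5 = 0
  x^4: 30 a_6 + 10 a_4 = 0  ->  30 a_6 = -10 a_4 = 10  ->  a_6 = 1/3
Truncated series: y(x) = -2 + 2 x^2 - x^4 + (1/3) x^6 + O(x^7).

a_0 = -2; a_1 = 0; a_2 = 2; a_3 = 0; a_4 = -1; a_5 = 0; a_6 = 1/3


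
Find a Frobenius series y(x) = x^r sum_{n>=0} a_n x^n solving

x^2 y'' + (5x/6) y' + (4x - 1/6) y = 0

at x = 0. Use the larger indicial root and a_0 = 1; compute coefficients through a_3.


Write in Frobenius form y'' + (p(x)/x) y' + (q(x)/x^2) y = 0:
  p(x) = 5/6,  q(x) = 4x - 1/6.
Indicial equation: r(r-1) + (5/6) r + (-1/6) = 0 -> roots r_1 = 1/2, r_2 = -1/3.
Take r = r_1 = 1/2. Let y(x) = x^r sum_{n>=0} a_n x^n with a_0 = 1.
Substitute y = x^r sum a_n x^n and match x^{r+n}. The recurrence is
  D(n) a_n + 4 a_{n-1} = 0,  where D(n) = (r+n)(r+n-1) + (5/6)(r+n) + (-1/6).
  a_n = -4 / D(n) * a_{n-1}.
Since the indicial polynomial factors as (r - r_1)(r - r_2), D(n) = (r_1 + n - r_1)(r_1 + n - r_2) = n(n + 5/6).
Evaluating step by step (a_0 = 1):
  n = 1: D(1) = 1(1 + 5/6) = 11/6; numerator = -4(1) = -4; a_1 = (-4)/(11/6) = -24/11
  n = 2: D(2) = 2(2 + 5/6) = 17/3; numerator = -4(-24/11) = 96/11; a_2 = (96/11)/(17/3) = 288/187
  n = 3: D(3) = 3(3 + 5/6) = 23/2; numerator = -4(288/187) = -1152/187; a_3 = (-1152/187)/(23/2) = -2304/4301

r = 1/2; a_0 = 1; a_1 = -24/11; a_2 = 288/187; a_3 = -2304/4301


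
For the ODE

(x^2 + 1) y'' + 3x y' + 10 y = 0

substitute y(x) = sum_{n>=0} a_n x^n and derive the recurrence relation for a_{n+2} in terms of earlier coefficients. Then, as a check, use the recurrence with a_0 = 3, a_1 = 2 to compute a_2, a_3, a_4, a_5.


Substitute y = sum_n a_n x^n.
(1 + 1 x^2) y'' contributes (n+2)(n+1) a_{n+2} + n(n-1) a_n at x^n.
3 x y'(x) contributes 3 n a_n at x^n.
10 y(x) contributes 10 a_n at x^n.
Matching x^n: (n+2)(n+1) a_{n+2} + (n(n-1) + 3 n + 10) a_n = 0.
Thus a_{n+2} = (-n(n-1) - 3 n - 10) / ((n+1)(n+2)) * a_n.

Check with a_0 = 3, a_1 = 2 (apply the recurrence for n = 0, 1, 2, 3): a_0 = 3, a_1 = 2, a_2 = -15, a_3 = -13/3, a_4 = 45/2, a_5 = 65/12.

a_(n+2) = (-n(n-1) - 3 n - 10) / ((n+1)(n+2)) * a_n; check: a_0 = 3, a_1 = 2, a_2 = -15, a_3 = -13/3, a_4 = 45/2, a_5 = 65/12


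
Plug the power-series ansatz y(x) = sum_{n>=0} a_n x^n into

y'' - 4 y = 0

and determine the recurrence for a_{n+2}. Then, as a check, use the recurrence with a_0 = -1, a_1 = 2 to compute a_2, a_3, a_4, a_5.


Substitute y = sum_n a_n x^n into y'' + (const) y = 0.
y''(x) = sum_{n>=0} (n+2)(n+1) a_{n+2} x^n.
The ODE becomes sum_n [(n+2)(n+1) a_{n+2} - 4 a_n] x^n = 0.
Setting each coefficient to zero gives the recurrence:
  (n+2)(n+1) a_{n+2} - 4 a_n = 0,
  a_{n+2} = 4 / ((n+1)(n+2)) a_n.

Check with a_0 = -1, a_1 = 2 (apply the recurrence for n = 0, 1, 2, 3): a_0 = -1, a_1 = 2, a_2 = -2, a_3 = 4/3, a_4 = -2/3, a_5 = 4/15.

a_{n+2} = 4/((n+1)(n+2)) * a_n; check: a_0 = -1, a_1 = 2, a_2 = -2, a_3 = 4/3, a_4 = -2/3, a_5 = 4/15


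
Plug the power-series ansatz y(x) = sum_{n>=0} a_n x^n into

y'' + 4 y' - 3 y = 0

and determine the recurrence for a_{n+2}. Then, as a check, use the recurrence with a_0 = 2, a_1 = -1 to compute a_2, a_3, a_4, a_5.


Substitute y = sum_n a_n x^n.
y''(x) has coefficient (n+2)(n+1) a_{n+2} at x^n;
4 y'(x) has coefficient 4 (n+1) a_{n+1} at x^n;
-3 y(x) has coefficient -3 a_n at x^n.
Matching x^n: (n+2)(n+1) a_{n+2} + 4 (n+1) a_{n+1} - 3 a_n = 0.
Thus a_{n+2} = [-4 (n+1) a_{n+1} + 3 a_n] / ((n+1)(n+2)).

Check with a_0 = 2, a_1 = -1 (apply the recurrence for n = 0, 1, 2, 3): a_0 = 2, a_1 = -1, a_2 = 5, a_3 = -43/6, a_4 = 101/12, a_5 = -937/120.

a_(n+2) = [-4 (n+1) a_(n+1) + 3 a_n] / ((n+1)(n+2)); check: a_0 = 2, a_1 = -1, a_2 = 5, a_3 = -43/6, a_4 = 101/12, a_5 = -937/120


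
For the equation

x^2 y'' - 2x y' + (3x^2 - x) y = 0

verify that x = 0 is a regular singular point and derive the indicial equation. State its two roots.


Divide by x^2 to reach normal form y'' + P_1(x) y' + P_2(x) y = 0 with P_1(x) = -2/x and P_2(x) = 3 - 1/x.
x = 0 is a singular point because the y'-coefficient -2/x has a pole at x = 0 and the y-coefficient 3 - 1/x has a pole at x = 0.
It is a regular singular point because x P_1(x) = p(x) = -2 and x^2 P_2(x) = q(x) = 3x^2 - x are polynomials, hence analytic at x = 0.
p(0) = -2,  q(0) = 0.
Indicial equation: r(r-1) + p(0) r + q(0) = 0, i.e. r^2 + (p(0) - 1) r + q(0) = 0, i.e. r^2 - 3 r = 0.
Discriminant: (-3)^2 - 4(0) = 9, so r = (3 ± 3)/2.
Solving: r_1 = 3, r_2 = 0.

indicial: r^2 - 3 r = 0; roots r_1 = 3, r_2 = 0


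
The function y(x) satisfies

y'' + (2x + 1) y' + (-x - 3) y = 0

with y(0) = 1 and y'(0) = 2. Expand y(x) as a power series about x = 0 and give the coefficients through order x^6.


Ansatz: y(x) = sum_{n>=0} a_n x^n, so y'(x) = sum_{n>=1} n a_n x^(n-1) and y''(x) = sum_{n>=2} n(n-1) a_n x^(n-2).
Substitute into P(x) y'' + Q(x) y' + R(x) y = 0 with P(x) = 1, Q(x) = 2x + 1, R(x) = -x - 3, and match powers of x.
Initial conditions: a_0 = 1, a_1 = 2.
Setting the coefficient of each power of x to zero and solving order by order (substituting the coefficients already found):
  x^0: 2 a_2 + a_1 - 3 a_0 = 0  ->  2 a_2 = -a_1 + 3 a_0 = 1  ->  a_2 = 1/2
  x^1: 6 a_3 + 2 a_2 - a_1 - a_0 = 0  ->  6 a_3 = -2 a_2 + a_1 + a_0 = 2  ->  a_3 = 1/3
  x^2: 12 a_4 + 3 a_3 + a_2 - a_1 = 0  ->  12 a_4 = -3 a_3 - a_2 + a_1 = 1/2  ->  a_4 = 1/24
  x^3: 20 a_5 + 4 a_4 + 3 a_3 - a_2 = 0  ->  20 a_5 = -4 a_4 - 3 a_3 + a_2 = -2/3  ->  a_5 = -1/30
  x^4: 30 a_6 + 5 a_5 + 5 a_4 - a_3 = 0  ->  30 a_6 = -5 a_5 - 5 a_4 + a_3 = 7/24  ->  a_6 = 7/720
Truncated series: y(x) = 1 + 2 x + (1/2) x^2 + (1/3) x^3 + (1/24) x^4 - (1/30) x^5 + (7/720) x^6 + O(x^7).

a_0 = 1; a_1 = 2; a_2 = 1/2; a_3 = 1/3; a_4 = 1/24; a_5 = -1/30; a_6 = 7/720


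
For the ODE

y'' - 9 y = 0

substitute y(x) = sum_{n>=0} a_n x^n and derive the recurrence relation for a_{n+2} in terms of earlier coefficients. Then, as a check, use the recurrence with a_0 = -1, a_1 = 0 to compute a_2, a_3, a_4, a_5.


Substitute y = sum_n a_n x^n into y'' + (const) y = 0.
y''(x) = sum_{n>=0} (n+2)(n+1) a_{n+2} x^n.
The ODE becomes sum_n [(n+2)(n+1) a_{n+2} - 9 a_n] x^n = 0.
Setting each coefficient to zero gives the recurrence:
  (n+2)(n+1) a_{n+2} - 9 a_n = 0,
  a_{n+2} = 9 / ((n+1)(n+2)) a_n.

Check with a_0 = -1, a_1 = 0 (apply the recurrence for n = 0, 1, 2, 3): a_0 = -1, a_1 = 0, a_2 = -9/2, a_3 = 0, a_4 = -27/8, a_5 = 0.

a_{n+2} = 9/((n+1)(n+2)) * a_n; check: a_0 = -1, a_1 = 0, a_2 = -9/2, a_3 = 0, a_4 = -27/8, a_5 = 0


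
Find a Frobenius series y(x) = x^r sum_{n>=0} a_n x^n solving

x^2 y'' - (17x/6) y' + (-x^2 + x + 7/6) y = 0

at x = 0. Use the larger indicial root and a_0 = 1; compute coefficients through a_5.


Write in Frobenius form y'' + (p(x)/x) y' + (q(x)/x^2) y = 0:
  p(x) = -17/6,  q(x) = -x^2 + x + 7/6.
Indicial equation: r(r-1) + (-17/6) r + (7/6) = 0 -> roots r_1 = 7/2, r_2 = 1/3.
Take r = r_1 = 7/2. Let y(x) = x^r sum_{n>=0} a_n x^n with a_0 = 1.
Substitute y = x^r sum a_n x^n and match x^{r+n}. The recurrence is
  D(n) a_n + 1 a_{n-1} - 1 a_{n-2} = 0,  where D(n) = (r+n)(r+n-1) + (-17/6)(r+n) + (7/6).
  a_n = [-1 a_{n-1} + 1 a_{n-2}] / D(n).
Since the indicial polynomial factors as (r - r_1)(r - r_2), D(n) = (r_1 + n - r_1)(r_1 + n - r_2) = n(n + 19/6).
Evaluating step by step (a_0 = 1):
  n = 1: D(1) = 1(1 + 19/6) = 25/6; numerator = -1(1) = -1; a_1 = (-1)/(25/6) = -6/25
  n = 2: D(2) = 2(2 + 19/6) = 31/3; numerator = -1(-6/25) + 1(1) = 31/25; a_2 = (31/25)/(31/3) = 3/25
  n = 3: D(3) = 3(3 + 19/6) = 37/2; numerator = -1(3/25) + 1(-6/25) = -9/25; a_3 = (-9/25)/(37/2) = -18/925
  n = 4: D(4) = 4(4 + 19/6) = 86/3; numerator = -1(-18/925) + 1(3/25) = 129/925; a_4 = (129/925)/(86/3) = 9/1850
  n = 5: D(5) = 5(5 + 19/6) = 245/6; numerator = -1(9/1850) + 1(-18/925) = -9/370; a_5 = (-9/370)/(245/6) = -27/45325

r = 7/2; a_0 = 1; a_1 = -6/25; a_2 = 3/25; a_3 = -18/925; a_4 = 9/1850; a_5 = -27/45325


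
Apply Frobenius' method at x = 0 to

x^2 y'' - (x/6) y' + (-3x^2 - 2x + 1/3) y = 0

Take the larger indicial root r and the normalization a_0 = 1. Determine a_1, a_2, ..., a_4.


Write in Frobenius form y'' + (p(x)/x) y' + (q(x)/x^2) y = 0:
  p(x) = -1/6,  q(x) = -3x^2 - 2x + 1/3.
Indicial equation: r(r-1) + (-1/6) r + (1/3) = 0 -> roots r_1 = 2/3, r_2 = 1/2.
Take r = r_1 = 2/3. Let y(x) = x^r sum_{n>=0} a_n x^n with a_0 = 1.
Substitute y = x^r sum a_n x^n and match x^{r+n}. The recurrence is
  D(n) a_n - 2 a_{n-1} - 3 a_{n-2} = 0,  where D(n) = (r+n)(r+n-1) + (-1/6)(r+n) + (1/3).
  a_n = [2 a_{n-1} + 3 a_{n-2}] / D(n).
Since the indicial polynomial factors as (r - r_1)(r - r_2), D(n) = (r_1 + n - r_1)(r_1 + n - r_2) = n(n + 1/6).
Evaluating step by step (a_0 = 1):
  n = 1: D(1) = 1(1 + 1/6) = 7/6; numerator = 2(1) = 2; a_1 = (2)/(7/6) = 12/7
  n = 2: D(2) = 2(2 + 1/6) = 13/3; numerator = 2(12/7) + 3(1) = 45/7; a_2 = (45/7)/(13/3) = 135/91
  n = 3: D(3) = 3(3 + 1/6) = 19/2; numerator = 2(135/91) + 3(12/7) = 738/91; a_3 = (738/91)/(19/2) = 1476/1729
  n = 4: D(4) = 4(4 + 1/6) = 50/3; numerator = 2(1476/1729) + 3(135/91) = 117/19; a_4 = (117/19)/(50/3) = 351/950

r = 2/3; a_0 = 1; a_1 = 12/7; a_2 = 135/91; a_3 = 1476/1729; a_4 = 351/950


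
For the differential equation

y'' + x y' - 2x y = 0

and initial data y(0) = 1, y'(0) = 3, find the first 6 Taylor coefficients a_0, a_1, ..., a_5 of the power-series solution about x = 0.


Ansatz: y(x) = sum_{n>=0} a_n x^n, so y'(x) = sum_{n>=1} n a_n x^(n-1) and y''(x) = sum_{n>=2} n(n-1) a_n x^(n-2).
Substitute into P(x) y'' + Q(x) y' + R(x) y = 0 with P(x) = 1, Q(x) = x, R(x) = -2x, and match powers of x.
Initial conditions: a_0 = 1, a_1 = 3.
Setting the coefficient of each power of x to zero and solving order by order (substituting the coefficients already found):
  x^0: 2 a_2 = 0  ->  a_2 = 0
  x^1: 6 a_3 + a_1 - 2 a_0 = 0  ->  6 a_3 = -a_1 + 2 a_0 = -1  ->  a_3 = -1/6
  x^2: 12 a_4 + 2 a_2 - 2 a_1 = 0  ->  12 a_4 = -2 a_2 + 2 a_1 = 6  ->  a_4 = 1/2
  x^3: 20 a_5 + 3 a_3 - 2 a_2 = 0  ->  20 a_5 = -3 a_3 + 2 a_2 = 1/2  ->  a_5 = 1/40
Truncated series: y(x) = 1 + 3 x - (1/6) x^3 + (1/2) x^4 + (1/40) x^5 + O(x^6).

a_0 = 1; a_1 = 3; a_2 = 0; a_3 = -1/6; a_4 = 1/2; a_5 = 1/40


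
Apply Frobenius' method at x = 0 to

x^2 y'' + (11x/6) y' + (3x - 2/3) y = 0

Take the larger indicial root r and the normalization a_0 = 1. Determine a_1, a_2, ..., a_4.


Write in Frobenius form y'' + (p(x)/x) y' + (q(x)/x^2) y = 0:
  p(x) = 11/6,  q(x) = 3x - 2/3.
Indicial equation: r(r-1) + (11/6) r + (-2/3) = 0 -> roots r_1 = 1/2, r_2 = -4/3.
Take r = r_1 = 1/2. Let y(x) = x^r sum_{n>=0} a_n x^n with a_0 = 1.
Substitute y = x^r sum a_n x^n and match x^{r+n}. The recurrence is
  D(n) a_n + 3 a_{n-1} = 0,  where D(n) = (r+n)(r+n-1) + (11/6)(r+n) + (-2/3).
  a_n = -3 / D(n) * a_{n-1}.
Since the indicial polynomial factors as (r - r_1)(r - r_2), D(n) = (r_1 + n - r_1)(r_1 + n - r_2) = n(n + 11/6).
Evaluating step by step (a_0 = 1):
  n = 1: D(1) = 1(1 + 11/6) = 17/6; numerator = -3(1) = -3; a_1 = (-3)/(17/6) = -18/17
  n = 2: D(2) = 2(2 + 11/6) = 23/3; numerator = -3(-18/17) = 54/17; a_2 = (54/17)/(23/3) = 162/391
  n = 3: D(3) = 3(3 + 11/6) = 29/2; numerator = -3(162/391) = -486/391; a_3 = (-486/391)/(29/2) = -972/11339
  n = 4: D(4) = 4(4 + 11/6) = 70/3; numerator = -3(-972/11339) = 2916/11339; a_4 = (2916/11339)/(70/3) = 4374/396865

r = 1/2; a_0 = 1; a_1 = -18/17; a_2 = 162/391; a_3 = -972/11339; a_4 = 4374/396865
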